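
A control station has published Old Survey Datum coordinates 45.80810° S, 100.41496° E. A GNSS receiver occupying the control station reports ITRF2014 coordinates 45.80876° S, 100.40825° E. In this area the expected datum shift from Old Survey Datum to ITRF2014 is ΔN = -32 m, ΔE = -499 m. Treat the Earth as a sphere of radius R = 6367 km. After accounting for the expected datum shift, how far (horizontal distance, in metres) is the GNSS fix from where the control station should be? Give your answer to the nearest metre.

46 m

Observed coordinate differences: Δφ = -0.00066°, Δλ = -0.00671°.
Converting to metres (1° lat = 111125 m, cos φ = 0.697064): observed ΔN = -73.3 m, observed ΔE = -519.8 m.
Subtracting the expected shift leaves a residual of -73.3 − (-32) = -41.3 m north and -519.8 − (-499) = -20.8 m east.
Residual distance = √((-41.3)² + (-20.8)²) = 46.3 m.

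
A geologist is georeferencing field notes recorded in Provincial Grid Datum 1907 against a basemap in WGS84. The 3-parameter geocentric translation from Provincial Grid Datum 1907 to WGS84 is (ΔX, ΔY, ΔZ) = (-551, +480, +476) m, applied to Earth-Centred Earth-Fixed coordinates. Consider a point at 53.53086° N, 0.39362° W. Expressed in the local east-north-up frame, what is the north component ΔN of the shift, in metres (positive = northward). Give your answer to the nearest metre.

At φ = 53.53086°, λ = -0.39362°: sin φ = 0.804177, cos φ = 0.594390, sin λ = -0.006870, cos λ = 0.999976.
ΔN = −sin φ cos λ·ΔX − sin φ sin λ·ΔY + cos φ·ΔZ = −(0.804177)(0.999976)(-551) − (0.804177)(-0.006870)(480) + (0.594390)(476) = 728.67 m.

ΔN = 729 m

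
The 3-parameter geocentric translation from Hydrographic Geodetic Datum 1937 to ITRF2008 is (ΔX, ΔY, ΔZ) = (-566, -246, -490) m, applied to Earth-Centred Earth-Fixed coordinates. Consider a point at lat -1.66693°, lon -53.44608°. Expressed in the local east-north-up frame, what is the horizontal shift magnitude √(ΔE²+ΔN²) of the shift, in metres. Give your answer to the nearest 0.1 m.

The local east axis at (φ, λ) is (−sin λ, cos λ, 0), so ΔE = −sin(-53.44608°)·(-566) + cos(-53.44608°)·(-246) = -601.18 m.
The local north axis is (−sin φ cos λ, −sin φ sin λ, cos φ), giving ΔN = -9.806 + 5.748 − 489.793 = -493.85 m.
Horizontal magnitude = √(ΔE² + ΔN²) = √((-601.18)² + (-493.85)²) = 778.01 m.

778.0 m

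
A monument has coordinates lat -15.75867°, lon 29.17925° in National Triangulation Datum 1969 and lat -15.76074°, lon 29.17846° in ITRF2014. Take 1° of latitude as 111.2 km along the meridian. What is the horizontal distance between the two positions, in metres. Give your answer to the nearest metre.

Δφ = -15.76074° − -15.75867° = -0.00207°; Δλ = 29.17846° − 29.17925° = -0.00079°.
ΔN = Δφ × 111200 = -230.2 m; ΔE = Δλ × 111200 × cos(-15.75867°) = -0.00079 × 111200 × 0.962414 = -84.5 m.
Distance = √(ΔE² + ΔN²) = √((-84.5)² + (-230.2)²) = 245.2 m.

245 m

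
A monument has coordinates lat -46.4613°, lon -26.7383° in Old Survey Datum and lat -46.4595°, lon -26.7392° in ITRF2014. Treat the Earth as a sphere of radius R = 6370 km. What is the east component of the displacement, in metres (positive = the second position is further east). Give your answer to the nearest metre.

Δφ = -46.4595° − -46.4613° = +0.0018°; Δλ = -26.7392° − -26.7383° = -0.0009°.
1° along a meridian = πR/180 = 111177 m.
ΔN = Δφ × 111177 = 200.1 m; ΔE = Δλ × 111177 × cos(-46.4613°) = -0.0009 × 111177 × 0.688844 = -68.9 m.

ΔE = -69 m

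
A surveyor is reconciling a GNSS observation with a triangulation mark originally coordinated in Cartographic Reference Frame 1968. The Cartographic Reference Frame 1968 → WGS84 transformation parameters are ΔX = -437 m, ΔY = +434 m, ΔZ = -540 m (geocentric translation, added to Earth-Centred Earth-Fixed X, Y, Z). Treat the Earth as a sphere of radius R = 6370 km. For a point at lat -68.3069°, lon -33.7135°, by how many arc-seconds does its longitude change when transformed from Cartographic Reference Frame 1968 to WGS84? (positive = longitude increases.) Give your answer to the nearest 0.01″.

Δλ = 10.38″

sin φ = -0.929177, cos φ = 0.369635, sin λ = -0.555040, cos λ = 0.831823.
East component: ΔE = −sin λ·ΔX + cos λ·ΔY = −(-0.555040)(-437) + (0.831823)(434) = 118.46 m.
1° of latitude spans πR/180 = 111177 m; at latitude φ, 1° of longitude spans that × cos φ = 41095.1 m, so Δλ = 118.46 / 41095.1 × 3600 = 10.377″.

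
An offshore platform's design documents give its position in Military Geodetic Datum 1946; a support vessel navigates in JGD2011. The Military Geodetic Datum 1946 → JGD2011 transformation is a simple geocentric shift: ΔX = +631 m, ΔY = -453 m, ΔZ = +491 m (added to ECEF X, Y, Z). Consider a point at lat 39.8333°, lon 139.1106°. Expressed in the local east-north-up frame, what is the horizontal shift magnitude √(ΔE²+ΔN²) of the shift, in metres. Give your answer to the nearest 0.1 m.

At φ = 39.8333°, λ = 139.1106°: sin φ = 0.640556, cos φ = 0.767911, sin λ = 0.654601, cos λ = -0.755975.
ΔE = −sin λ·ΔX + cos λ·ΔY = −(0.654601)·(631) + (-0.755975)·(-453) = -70.60 m.
ΔN = −sin φ cos λ·ΔX − sin φ sin λ·ΔY + cos φ·ΔZ = −(0.640556)(-0.755975)(631) − (0.640556)(0.654601)(-453) + (0.767911)(491) = 872.55 m.
Horizontal magnitude = √(ΔE² + ΔN²) = √((-70.60)² + 872.55²) = 875.40 m.

875.4 m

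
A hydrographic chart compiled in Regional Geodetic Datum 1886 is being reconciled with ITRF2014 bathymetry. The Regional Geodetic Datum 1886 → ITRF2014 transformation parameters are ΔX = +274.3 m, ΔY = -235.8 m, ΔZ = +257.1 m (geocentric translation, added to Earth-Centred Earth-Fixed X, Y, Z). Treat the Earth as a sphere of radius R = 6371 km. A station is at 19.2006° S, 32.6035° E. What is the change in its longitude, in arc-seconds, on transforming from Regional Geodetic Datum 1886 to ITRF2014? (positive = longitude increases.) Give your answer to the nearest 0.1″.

Δλ = -11.9″

sin φ = -0.328877, cos φ = 0.944373, sin λ = 0.538822, cos λ = 0.842419.
East component: ΔE = −sin λ·ΔX + cos λ·ΔY = −(0.538822)(274.3) + (0.842419)(-235.8) = -346.44 m.
1° of latitude spans πR/180 = 111195 m; at latitude φ, 1° of longitude spans that × cos φ = 105009.5 m, so Δλ = -346.44 / 105009.5 × 3600 = -11.877″.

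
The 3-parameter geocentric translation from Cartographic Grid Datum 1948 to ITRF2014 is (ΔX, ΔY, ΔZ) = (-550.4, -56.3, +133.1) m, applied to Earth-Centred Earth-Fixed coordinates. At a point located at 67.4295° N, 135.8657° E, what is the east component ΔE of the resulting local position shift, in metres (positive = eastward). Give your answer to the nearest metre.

At φ = 67.4295°, λ = 135.8657°: sin φ = 0.923408, cos φ = 0.383820, sin λ = 0.696343, cos λ = -0.717710.
ΔE = −sin λ·ΔX + cos λ·ΔY = −(0.696343)·(-550.4) + (-0.717710)·(-56.3) = 423.67 m.

ΔE = 424 m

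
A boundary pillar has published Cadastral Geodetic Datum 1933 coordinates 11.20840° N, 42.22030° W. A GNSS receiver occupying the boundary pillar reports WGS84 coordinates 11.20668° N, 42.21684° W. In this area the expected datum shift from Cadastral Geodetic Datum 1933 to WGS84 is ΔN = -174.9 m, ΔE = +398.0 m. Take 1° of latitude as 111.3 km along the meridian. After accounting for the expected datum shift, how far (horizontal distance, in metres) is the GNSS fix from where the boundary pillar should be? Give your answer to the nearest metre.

26 m

Observed coordinate differences: Δφ = -0.00172°, Δλ = +0.00346°.
Converting to metres (1° lat = 111300 m, cos φ = 0.980927): observed ΔN = -191.4 m, observed ΔE = 377.8 m.
Subtracting the expected shift leaves a residual of -191.4 − (-174.9) = -16.5 m north and 377.8 − (398.0) = -20.2 m east.
Residual distance = √((-16.5)² + (-20.2)²) = 26.1 m.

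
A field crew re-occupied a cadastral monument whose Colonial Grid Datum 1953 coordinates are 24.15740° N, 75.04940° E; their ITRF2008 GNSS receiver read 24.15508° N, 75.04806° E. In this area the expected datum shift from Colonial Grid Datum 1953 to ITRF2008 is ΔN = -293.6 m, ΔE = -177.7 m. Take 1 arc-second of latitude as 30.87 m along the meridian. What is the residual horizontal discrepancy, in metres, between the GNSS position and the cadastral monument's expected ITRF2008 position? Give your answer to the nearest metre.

55 m

Observed coordinate differences: Δφ = -0.00232°, Δλ = -0.00134°.
Converting to metres (1° lat = 111132 m, cos φ = 0.912425): observed ΔN = -257.8 m, observed ΔE = -135.9 m.
Subtracting the expected shift leaves a residual of -257.8 − (-293.6) = 35.8 m north and -135.9 − (-177.7) = 41.8 m east.
Residual distance = √(35.8² + 41.8²) = 55.0 m.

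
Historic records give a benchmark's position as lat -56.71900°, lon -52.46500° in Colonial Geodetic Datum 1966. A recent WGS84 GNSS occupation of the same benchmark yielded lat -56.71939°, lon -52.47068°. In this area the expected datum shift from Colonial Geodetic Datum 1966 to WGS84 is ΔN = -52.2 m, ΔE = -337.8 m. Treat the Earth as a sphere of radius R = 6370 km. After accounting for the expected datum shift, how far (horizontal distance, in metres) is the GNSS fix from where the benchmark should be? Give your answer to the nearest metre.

Observed coordinate differences: Δφ = -0.00039°, Δλ = -0.00568°.
Converting to metres (1° lat = 111177 m, cos φ = 0.548746): observed ΔN = -43.4 m, observed ΔE = -346.5 m.
Subtracting the expected shift leaves a residual of -43.4 − (-52.2) = 8.8 m north and -346.5 − (-337.8) = -8.7 m east.
Residual distance = √(8.8² + (-8.7)²) = 12.4 m.

12 m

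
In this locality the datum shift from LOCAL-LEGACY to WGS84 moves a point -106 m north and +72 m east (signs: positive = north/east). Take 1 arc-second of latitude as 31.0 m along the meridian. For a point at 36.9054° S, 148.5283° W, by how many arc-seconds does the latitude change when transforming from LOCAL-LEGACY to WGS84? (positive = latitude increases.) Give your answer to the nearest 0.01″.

Δφ = -3.42″

1″ of latitude = 31.00 m, so Δφ = -106.0 / 31.00 = -3.419″.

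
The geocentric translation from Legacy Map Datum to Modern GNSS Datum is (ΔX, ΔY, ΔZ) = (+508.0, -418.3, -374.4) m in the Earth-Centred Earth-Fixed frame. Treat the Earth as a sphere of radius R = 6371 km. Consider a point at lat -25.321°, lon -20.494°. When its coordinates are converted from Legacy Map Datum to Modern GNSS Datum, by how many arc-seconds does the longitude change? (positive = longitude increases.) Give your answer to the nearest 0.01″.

sin φ = -0.427689, cos φ = 0.903926, sin λ = -0.350109, cos λ = 0.936709.
East component: ΔE = −sin λ·ΔX + cos λ·ΔY = −(-0.350109)(508.0) + (0.936709)(-418.3) = -213.97 m.
1° of latitude spans πR/180 = 111195 m; at latitude φ, 1° of longitude spans that × cos φ = 100512.0 m, so Δλ = -213.97 / 100512.0 × 3600 = -7.664″.

Δλ = -7.66″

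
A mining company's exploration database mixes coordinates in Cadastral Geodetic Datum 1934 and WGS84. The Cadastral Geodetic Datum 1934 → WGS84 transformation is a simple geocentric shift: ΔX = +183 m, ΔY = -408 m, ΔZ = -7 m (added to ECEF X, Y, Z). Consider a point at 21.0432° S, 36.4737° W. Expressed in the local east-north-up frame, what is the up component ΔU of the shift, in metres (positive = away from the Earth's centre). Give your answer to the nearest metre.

ΔU = 366 m

The local up (radial) axis is (cos φ cos λ, cos φ sin λ, sin φ), giving ΔU = 137.342 + 226.362 + 2.514 = 366.22 m.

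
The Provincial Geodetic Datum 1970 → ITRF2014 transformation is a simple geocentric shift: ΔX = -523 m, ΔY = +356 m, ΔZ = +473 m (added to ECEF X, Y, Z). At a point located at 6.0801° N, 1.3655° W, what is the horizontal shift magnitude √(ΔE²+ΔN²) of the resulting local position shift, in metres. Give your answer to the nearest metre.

At φ = 6.0801°, λ = -1.3655°: sin φ = 0.105919, cos φ = 0.994375, sin λ = -0.023830, cos λ = 0.999716.
ΔE = −sin λ·ΔX + cos λ·ΔY = −(-0.023830)·(-523) + (0.999716)·(356) = 343.44 m.
ΔN = −sin φ cos λ·ΔX − sin φ sin λ·ΔY + cos φ·ΔZ = −(0.105919)(0.999716)(-523) − (0.105919)(-0.023830)(356) + (0.994375)(473) = 526.62 m.
Horizontal magnitude = √(ΔE² + ΔN²) = √(343.44² + 526.62²) = 628.71 m.

629 m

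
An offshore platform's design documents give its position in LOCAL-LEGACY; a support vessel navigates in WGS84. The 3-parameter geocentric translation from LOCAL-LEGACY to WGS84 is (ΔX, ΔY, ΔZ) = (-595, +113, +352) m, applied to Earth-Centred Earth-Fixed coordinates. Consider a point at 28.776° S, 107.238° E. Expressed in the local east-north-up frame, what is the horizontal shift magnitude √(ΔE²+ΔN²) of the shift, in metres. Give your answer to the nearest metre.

At φ = -28.776°, λ = 107.238°: sin φ = -0.481387, cos φ = 0.876508, sin λ = 0.955082, cos λ = -0.296342.
ΔE = −sin λ·ΔX + cos λ·ΔY = −(0.955082)·(-595) + (-0.296342)·(113) = 534.79 m.
ΔN = −sin φ cos λ·ΔX − sin φ sin λ·ΔY + cos φ·ΔZ = −(-0.481387)(-0.296342)(-595) − (-0.481387)(0.955082)(113) + (0.876508)(352) = 445.36 m.
Horizontal magnitude = √(ΔE² + ΔN²) = √(534.79² + 445.36²) = 695.95 m.

696 m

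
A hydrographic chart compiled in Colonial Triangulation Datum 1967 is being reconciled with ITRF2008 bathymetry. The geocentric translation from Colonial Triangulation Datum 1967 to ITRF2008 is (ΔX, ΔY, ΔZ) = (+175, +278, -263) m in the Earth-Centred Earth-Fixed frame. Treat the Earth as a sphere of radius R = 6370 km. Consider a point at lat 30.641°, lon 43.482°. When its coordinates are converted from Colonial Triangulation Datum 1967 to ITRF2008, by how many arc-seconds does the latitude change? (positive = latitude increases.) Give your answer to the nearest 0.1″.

sin φ = 0.509657, cos φ = 0.860378, sin λ = 0.688127, cos λ = 0.725591.
North component: ΔN = −sin φ cos λ·ΔX − sin φ sin λ·ΔY + cos φ·ΔZ = −(0.509657)(0.725591)(175) − (0.509657)(0.688127)(278) + (0.860378)(-263) = -388.49 m.
1° of latitude spans πR/180 = 111177 m, so Δφ = -388.49 / 111177 × 3600 = -12.580″.

Δφ = -12.6″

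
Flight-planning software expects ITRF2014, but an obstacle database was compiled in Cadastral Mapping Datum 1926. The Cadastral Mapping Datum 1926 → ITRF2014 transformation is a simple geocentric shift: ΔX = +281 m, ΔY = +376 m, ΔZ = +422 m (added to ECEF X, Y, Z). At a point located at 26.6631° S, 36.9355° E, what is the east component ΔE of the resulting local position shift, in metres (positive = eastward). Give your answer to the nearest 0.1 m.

ΔE = 131.7 m

At φ = -26.6631°, λ = 36.9355°: sin φ = -0.448744, cos φ = 0.893661, sin λ = 0.600916, cos λ = 0.799312.
ΔE = −sin λ·ΔX + cos λ·ΔY = −(0.600916)·(281) + (0.799312)·(376) = 131.68 m.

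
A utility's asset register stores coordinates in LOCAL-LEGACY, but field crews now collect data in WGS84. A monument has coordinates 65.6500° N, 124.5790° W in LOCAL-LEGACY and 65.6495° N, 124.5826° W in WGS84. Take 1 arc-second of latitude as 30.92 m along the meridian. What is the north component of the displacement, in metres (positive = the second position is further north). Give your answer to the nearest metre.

ΔN = -56 m

Δφ = 65.6495° − 65.6500° = -0.0005°; Δλ = -124.5826° − -124.5790° = -0.0036°.
1° of latitude = 3600 × 30.92 = 111312 m.
ΔN = Δφ × 111312 = -55.7 m; ΔE = Δλ × 111312 × cos(65.6500°) = -0.0036 × 111312 × 0.412310 = -165.2 m.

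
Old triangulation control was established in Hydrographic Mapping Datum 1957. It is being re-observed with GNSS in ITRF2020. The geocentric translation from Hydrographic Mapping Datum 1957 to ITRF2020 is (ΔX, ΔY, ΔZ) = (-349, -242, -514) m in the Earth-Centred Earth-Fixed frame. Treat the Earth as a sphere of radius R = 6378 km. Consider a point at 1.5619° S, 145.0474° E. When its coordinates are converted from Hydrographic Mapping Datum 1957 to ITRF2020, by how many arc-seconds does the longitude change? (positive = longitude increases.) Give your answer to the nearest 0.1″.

sin φ = -0.027257, cos φ = 0.999628, sin λ = 0.572899, cos λ = -0.819626.
East component: ΔE = −sin λ·ΔX + cos λ·ΔY = −(0.572899)(-349) + (-0.819626)(-242) = 398.29 m.
1° of latitude spans πR/180 = 111317 m; at latitude φ, 1° of longitude spans that × cos φ = 111275.7 m, so Δλ = 398.29 / 111275.7 × 3600 = 12.886″.

Δλ = 12.9″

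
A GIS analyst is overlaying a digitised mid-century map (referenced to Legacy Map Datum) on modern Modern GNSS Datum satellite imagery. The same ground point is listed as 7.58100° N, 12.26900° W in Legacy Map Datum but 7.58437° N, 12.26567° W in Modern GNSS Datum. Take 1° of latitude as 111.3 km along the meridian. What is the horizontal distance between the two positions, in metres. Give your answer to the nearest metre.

525 m

Δφ = 7.58437° − 7.58100° = +0.00337°; Δλ = -12.26567° − -12.26900° = +0.00333°.
ΔN = Δφ × 111300 = 375.1 m; ΔE = Δλ × 111300 × cos(7.58100°) = +0.00333 × 111300 × 0.991259 = 367.4 m.
Distance = √(ΔE² + ΔN²) = √(367.4² + 375.1²) = 525.0 m.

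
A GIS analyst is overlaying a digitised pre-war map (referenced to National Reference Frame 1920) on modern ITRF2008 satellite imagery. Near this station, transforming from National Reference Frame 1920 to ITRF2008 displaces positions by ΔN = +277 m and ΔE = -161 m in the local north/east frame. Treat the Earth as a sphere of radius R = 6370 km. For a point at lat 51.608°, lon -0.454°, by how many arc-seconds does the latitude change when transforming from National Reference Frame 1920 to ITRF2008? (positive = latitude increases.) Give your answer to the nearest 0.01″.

Δφ = 8.97″

On a sphere of radius R, 1 rad of latitude = R, so Δφ = ΔN / R = 277.0 / 6370000 = 4.3485e-05 rad = 8.969″.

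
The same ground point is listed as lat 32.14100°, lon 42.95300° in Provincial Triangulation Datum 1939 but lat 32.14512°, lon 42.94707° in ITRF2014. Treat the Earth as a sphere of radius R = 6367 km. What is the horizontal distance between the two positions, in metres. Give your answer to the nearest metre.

722 m

Δφ = 32.14512° − 32.14100° = +0.00412°; Δλ = 42.94707° − 42.95300° = -0.00593°.
1° along a meridian = πR/180 = 111125 m.
ΔN = Δφ × 111125 = 457.8 m; ΔE = Δλ × 111125 × cos(32.14100°) = -0.00593 × 111125 × 0.846741 = -558.0 m.
Distance = √(ΔE² + ΔN²) = √((-558.0)² + 457.8²) = 721.8 m.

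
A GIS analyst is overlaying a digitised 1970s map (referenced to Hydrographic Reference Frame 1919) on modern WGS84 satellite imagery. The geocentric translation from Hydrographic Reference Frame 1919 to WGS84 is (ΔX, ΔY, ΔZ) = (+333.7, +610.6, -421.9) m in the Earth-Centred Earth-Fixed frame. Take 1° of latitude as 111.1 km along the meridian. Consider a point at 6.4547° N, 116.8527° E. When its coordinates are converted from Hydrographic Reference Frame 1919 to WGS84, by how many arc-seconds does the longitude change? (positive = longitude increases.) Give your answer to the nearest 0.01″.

Δλ = -18.70″

sin φ = 0.112418, cos φ = 0.993661, sin λ = 0.892171, cos λ = -0.451698.
East component: ΔE = −sin λ·ΔX + cos λ·ΔY = −(0.892171)(333.7) + (-0.451698)(610.6) = -573.52 m.
1° of latitude spans 111100 m; at latitude φ, 1° of longitude spans that × cos φ = 110395.7 m, so Δλ = -573.52 / 110395.7 × 3600 = -18.703″.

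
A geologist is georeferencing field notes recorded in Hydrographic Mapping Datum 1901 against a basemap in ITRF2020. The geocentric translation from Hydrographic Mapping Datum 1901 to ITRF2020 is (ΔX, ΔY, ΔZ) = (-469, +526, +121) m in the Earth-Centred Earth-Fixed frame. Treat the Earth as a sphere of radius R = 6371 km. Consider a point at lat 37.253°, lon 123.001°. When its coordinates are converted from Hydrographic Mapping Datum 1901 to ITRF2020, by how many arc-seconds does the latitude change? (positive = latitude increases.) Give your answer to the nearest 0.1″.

sin φ = 0.605336, cos φ = 0.795970, sin λ = 0.838661, cos λ = -0.544654.
North component: ΔN = −sin φ cos λ·ΔX − sin φ sin λ·ΔY + cos φ·ΔZ = −(0.605336)(-0.544654)(-469) − (0.605336)(0.838661)(526) + (0.795970)(121) = -325.35 m.
1° of latitude spans πR/180 = 111195 m, so Δφ = -325.35 / 111195 × 3600 = -10.533″.

Δφ = -10.5″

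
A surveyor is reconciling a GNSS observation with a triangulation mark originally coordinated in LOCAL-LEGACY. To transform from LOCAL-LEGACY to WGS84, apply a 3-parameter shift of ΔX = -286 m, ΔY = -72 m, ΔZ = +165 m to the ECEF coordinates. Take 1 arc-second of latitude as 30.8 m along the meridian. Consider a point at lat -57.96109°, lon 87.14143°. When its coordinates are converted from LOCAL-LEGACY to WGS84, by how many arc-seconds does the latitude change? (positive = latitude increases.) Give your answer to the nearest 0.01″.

Δφ = 0.47″

sin φ = -0.847688, cos φ = 0.530495, sin λ = 0.998756, cos λ = 0.049871.
North component: ΔN = −sin φ cos λ·ΔX − sin φ sin λ·ΔY + cos φ·ΔZ = −(-0.847688)(0.049871)(-286) − (-0.847688)(0.998756)(-72) + (0.530495)(165) = 14.48 m.
1° of latitude spans 3600 × 30.80 = 110880 m, so Δφ = 14.48 / 110880 × 3600 = 0.470″.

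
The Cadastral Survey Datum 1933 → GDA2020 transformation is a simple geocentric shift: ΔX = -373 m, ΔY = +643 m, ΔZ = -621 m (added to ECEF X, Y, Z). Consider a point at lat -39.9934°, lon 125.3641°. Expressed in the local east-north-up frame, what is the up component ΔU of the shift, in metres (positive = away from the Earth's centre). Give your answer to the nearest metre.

The local up (radial) axis is (cos φ cos λ, cos φ sin λ, sin φ), giving ΔU = 165.391 + 401.722 + 399.116 = 966.23 m.

ΔU = 966 m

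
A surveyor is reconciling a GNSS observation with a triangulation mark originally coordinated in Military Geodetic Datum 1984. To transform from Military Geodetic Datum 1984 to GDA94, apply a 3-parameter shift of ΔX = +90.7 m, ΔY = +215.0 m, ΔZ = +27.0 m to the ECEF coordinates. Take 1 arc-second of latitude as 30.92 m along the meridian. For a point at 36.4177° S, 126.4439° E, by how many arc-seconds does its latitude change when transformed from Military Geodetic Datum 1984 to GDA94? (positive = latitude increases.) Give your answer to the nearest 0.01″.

sin φ = -0.593668, cos φ = 0.804710, sin λ = 0.804439, cos λ = -0.594035.
North component: ΔN = −sin φ cos λ·ΔX − sin φ sin λ·ΔY + cos φ·ΔZ = −(-0.593668)(-0.594035)(90.7) − (-0.593668)(0.804439)(215.0) + (0.804710)(27.0) = 92.42 m.
1° of latitude spans 3600 × 30.92 = 111312 m, so Δφ = 92.42 / 111312 × 3600 = 2.989″.

Δφ = 2.99″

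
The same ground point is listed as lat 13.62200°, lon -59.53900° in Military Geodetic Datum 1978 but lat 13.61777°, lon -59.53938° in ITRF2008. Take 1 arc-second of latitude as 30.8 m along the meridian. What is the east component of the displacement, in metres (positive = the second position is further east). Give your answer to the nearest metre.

Δφ = 13.61777° − 13.62200° = -0.00423°; Δλ = -59.53938° − -59.53900° = -0.00038°.
1° of latitude = 3600 × 30.80 = 110880 m.
ΔN = Δφ × 110880 = -469.0 m; ΔE = Δλ × 110880 × cos(13.62200°) = -0.00038 × 110880 × 0.971871 = -40.9 m.

ΔE = -41 m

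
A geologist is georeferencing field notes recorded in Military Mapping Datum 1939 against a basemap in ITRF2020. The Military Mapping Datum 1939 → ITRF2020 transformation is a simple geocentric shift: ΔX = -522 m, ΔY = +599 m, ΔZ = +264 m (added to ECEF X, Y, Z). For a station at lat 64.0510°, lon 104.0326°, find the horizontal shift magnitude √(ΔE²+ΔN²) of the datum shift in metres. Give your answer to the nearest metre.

At φ = 64.0510°, λ = 104.0326°: sin φ = 0.899184, cos φ = 0.437571, sin λ = 0.970158, cos λ = -0.242474.
ΔE = −sin λ·ΔX + cos λ·ΔY = −(0.970158)·(-522) + (-0.242474)·(599) = 361.18 m.
ΔN = −sin φ cos λ·ΔX − sin φ sin λ·ΔY + cos φ·ΔZ = −(0.899184)(-0.242474)(-522) − (0.899184)(0.970158)(599) + (0.437571)(264) = -520.83 m.
Horizontal magnitude = √(ΔE² + ΔN²) = √(361.18² + (-520.83)²) = 633.81 m.

634 m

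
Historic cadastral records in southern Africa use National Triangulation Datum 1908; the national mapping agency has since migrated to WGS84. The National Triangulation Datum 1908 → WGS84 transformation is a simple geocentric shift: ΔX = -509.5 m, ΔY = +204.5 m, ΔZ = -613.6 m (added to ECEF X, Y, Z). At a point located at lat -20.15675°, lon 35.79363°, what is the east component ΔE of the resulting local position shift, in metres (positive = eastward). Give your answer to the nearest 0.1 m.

At φ = -20.15675°, λ = 35.79363°: sin φ = -0.344590, cos φ = 0.938753, sin λ = 0.584867, cos λ = 0.811129.
ΔE = −sin λ·ΔX + cos λ·ΔY = −(0.584867)·(-509.5) + (0.811129)·(204.5) = 463.87 m.

ΔE = 463.9 m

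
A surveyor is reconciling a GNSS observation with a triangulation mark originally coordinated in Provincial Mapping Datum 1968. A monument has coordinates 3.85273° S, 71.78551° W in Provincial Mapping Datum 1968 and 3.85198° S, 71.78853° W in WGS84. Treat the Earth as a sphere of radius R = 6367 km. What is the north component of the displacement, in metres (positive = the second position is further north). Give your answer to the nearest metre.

Δφ = -3.85198° − -3.85273° = +0.00075°; Δλ = -71.78853° − -71.78551° = -0.00302°.
1° along a meridian = πR/180 = 111125 m.
ΔN = Δφ × 111125 = 83.3 m; ΔE = Δλ × 111125 × cos(-3.85273°) = -0.00302 × 111125 × 0.997740 = -334.8 m.

ΔN = 83 m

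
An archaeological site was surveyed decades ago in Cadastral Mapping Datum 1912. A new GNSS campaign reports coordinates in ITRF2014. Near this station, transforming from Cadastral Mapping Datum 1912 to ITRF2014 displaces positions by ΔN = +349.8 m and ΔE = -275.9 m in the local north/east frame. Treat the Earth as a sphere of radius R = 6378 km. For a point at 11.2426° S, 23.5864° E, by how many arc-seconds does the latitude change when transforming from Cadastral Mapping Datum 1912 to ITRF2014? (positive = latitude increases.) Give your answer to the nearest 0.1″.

Δφ = 11.3″

On a sphere of radius R, 1 rad of latitude = R, so Δφ = ΔN / R = 349.8 / 6378000 = 5.4845e-05 rad = 11.313″.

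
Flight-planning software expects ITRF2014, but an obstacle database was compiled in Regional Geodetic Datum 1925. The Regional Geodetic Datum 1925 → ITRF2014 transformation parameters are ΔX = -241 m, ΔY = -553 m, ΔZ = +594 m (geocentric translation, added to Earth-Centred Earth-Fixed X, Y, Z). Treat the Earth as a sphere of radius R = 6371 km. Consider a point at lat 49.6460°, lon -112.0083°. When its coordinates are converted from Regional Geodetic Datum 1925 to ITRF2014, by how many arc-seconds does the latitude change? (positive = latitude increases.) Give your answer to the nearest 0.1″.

sin φ = 0.762058, cos φ = 0.647508, sin λ = -0.927130, cos λ = -0.374741.
North component: ΔN = −sin φ cos λ·ΔX − sin φ sin λ·ΔY + cos φ·ΔZ = −(0.762058)(-0.374741)(-241) − (0.762058)(-0.927130)(-553) + (0.647508)(594) = -74.91 m.
1° of latitude spans πR/180 = 111195 m, so Δφ = -74.91 / 111195 × 3600 = -2.425″.

Δφ = -2.4″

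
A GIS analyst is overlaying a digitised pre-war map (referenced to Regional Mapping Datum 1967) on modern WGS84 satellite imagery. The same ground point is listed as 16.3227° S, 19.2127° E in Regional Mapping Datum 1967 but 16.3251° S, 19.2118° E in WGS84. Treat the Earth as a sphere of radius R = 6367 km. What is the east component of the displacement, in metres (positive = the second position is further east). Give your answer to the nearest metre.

ΔE = -96 m

Δφ = -16.3251° − -16.3227° = -0.0024°; Δλ = 19.2118° − 19.2127° = -0.0009°.
1° along a meridian = πR/180 = 111125 m.
ΔN = Δφ × 111125 = -266.7 m; ΔE = Δλ × 111125 × cos(-16.3227°) = -0.0009 × 111125 × 0.959694 = -96.0 m.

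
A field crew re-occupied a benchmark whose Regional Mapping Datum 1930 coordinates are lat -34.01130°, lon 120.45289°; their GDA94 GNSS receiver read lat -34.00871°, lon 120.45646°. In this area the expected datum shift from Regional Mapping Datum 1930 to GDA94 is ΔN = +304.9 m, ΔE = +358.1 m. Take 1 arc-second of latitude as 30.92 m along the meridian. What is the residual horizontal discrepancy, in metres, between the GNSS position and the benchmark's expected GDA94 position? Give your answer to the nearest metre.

Observed coordinate differences: Δφ = +0.00259°, Δλ = +0.00357°.
Converting to metres (1° lat = 111312 m, cos φ = 0.828927): observed ΔN = 288.3 m, observed ΔE = 329.4 m.
Subtracting the expected shift leaves a residual of 288.3 − (304.9) = -16.6 m north and 329.4 − (358.1) = -28.7 m east.
Residual distance = √((-16.6)² + (-28.7)²) = 33.2 m.

33 m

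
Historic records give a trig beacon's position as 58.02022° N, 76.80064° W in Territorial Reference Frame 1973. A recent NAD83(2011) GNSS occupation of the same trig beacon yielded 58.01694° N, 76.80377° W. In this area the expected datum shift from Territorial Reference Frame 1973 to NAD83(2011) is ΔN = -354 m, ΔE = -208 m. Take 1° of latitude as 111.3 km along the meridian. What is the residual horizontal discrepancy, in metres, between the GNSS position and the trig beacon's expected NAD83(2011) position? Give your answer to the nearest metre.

Observed coordinate differences: Δφ = -0.00328°, Δλ = -0.00313°.
Converting to metres (1° lat = 111300 m, cos φ = 0.529620): observed ΔN = -365.1 m, observed ΔE = -184.5 m.
Subtracting the expected shift leaves a residual of -365.1 − (-354) = -11.1 m north and -184.5 − (-208) = 23.5 m east.
Residual distance = √((-11.1)² + 23.5²) = 26.0 m.

26 m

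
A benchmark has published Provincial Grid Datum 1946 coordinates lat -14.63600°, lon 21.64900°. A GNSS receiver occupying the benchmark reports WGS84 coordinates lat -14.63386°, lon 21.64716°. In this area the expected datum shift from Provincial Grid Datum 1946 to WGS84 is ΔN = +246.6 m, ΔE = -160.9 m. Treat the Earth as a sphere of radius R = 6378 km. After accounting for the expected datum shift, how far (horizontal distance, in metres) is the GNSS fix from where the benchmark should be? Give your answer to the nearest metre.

38 m

Observed coordinate differences: Δφ = +0.00214°, Δλ = -0.00184°.
Converting to metres (1° lat = 111317 m, cos φ = 0.967551): observed ΔN = 238.2 m, observed ΔE = -198.2 m.
Subtracting the expected shift leaves a residual of 238.2 − (246.6) = -8.4 m north and -198.2 − (-160.9) = -37.3 m east.
Residual distance = √((-8.4)² + (-37.3)²) = 38.2 m.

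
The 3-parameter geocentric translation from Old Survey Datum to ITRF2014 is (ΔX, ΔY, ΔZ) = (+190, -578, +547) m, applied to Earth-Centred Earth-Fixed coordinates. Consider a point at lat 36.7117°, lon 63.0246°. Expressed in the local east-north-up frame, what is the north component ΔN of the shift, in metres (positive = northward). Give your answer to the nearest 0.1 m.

ΔN = 694.9 m

The local north axis is (−sin φ cos λ, −sin φ sin λ, cos φ), giving ΔN = -51.521 + 307.930 + 438.505 = 694.91 m.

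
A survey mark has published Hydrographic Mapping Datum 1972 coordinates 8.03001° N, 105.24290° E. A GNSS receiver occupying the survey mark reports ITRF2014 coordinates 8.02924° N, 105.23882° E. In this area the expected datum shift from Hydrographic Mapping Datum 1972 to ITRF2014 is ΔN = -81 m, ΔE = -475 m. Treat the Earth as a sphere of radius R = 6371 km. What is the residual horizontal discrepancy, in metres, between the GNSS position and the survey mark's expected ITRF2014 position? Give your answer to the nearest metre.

26 m

Observed coordinate differences: Δφ = -0.00077°, Δλ = -0.00408°.
Converting to metres (1° lat = 111195 m, cos φ = 0.990195): observed ΔN = -85.6 m, observed ΔE = -449.2 m.
Subtracting the expected shift leaves a residual of -85.6 − (-81) = -4.6 m north and -449.2 − (-475) = 25.8 m east.
Residual distance = √((-4.6)² + 25.8²) = 26.2 m.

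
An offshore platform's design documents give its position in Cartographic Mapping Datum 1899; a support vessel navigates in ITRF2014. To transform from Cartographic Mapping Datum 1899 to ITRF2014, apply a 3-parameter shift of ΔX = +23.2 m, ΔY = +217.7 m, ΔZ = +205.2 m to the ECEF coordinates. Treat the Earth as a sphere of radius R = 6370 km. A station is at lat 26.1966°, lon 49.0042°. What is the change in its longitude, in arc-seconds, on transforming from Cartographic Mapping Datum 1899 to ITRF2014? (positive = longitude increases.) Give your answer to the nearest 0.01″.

sin φ = 0.441453, cos φ = 0.897285, sin λ = 0.754758, cos λ = 0.656004.
East component: ΔE = −sin λ·ΔX + cos λ·ΔY = −(0.754758)(23.2) + (0.656004)(217.7) = 125.30 m.
1° of latitude spans πR/180 = 111177 m; at latitude φ, 1° of longitude spans that × cos φ = 99757.8 m, so Δλ = 125.30 / 99757.8 × 3600 = 4.522″.

Δλ = 4.52″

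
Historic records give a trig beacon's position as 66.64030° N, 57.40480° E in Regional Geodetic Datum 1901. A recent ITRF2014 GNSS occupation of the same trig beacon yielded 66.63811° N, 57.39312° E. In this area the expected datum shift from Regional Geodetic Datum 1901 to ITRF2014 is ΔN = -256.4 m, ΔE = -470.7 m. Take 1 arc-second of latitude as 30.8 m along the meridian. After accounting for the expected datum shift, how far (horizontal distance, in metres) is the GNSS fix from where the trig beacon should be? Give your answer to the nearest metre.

45 m

Observed coordinate differences: Δφ = -0.00219°, Δλ = -0.01168°.
Converting to metres (1° lat = 110880 m, cos φ = 0.396502): observed ΔN = -242.8 m, observed ΔE = -513.5 m.
Subtracting the expected shift leaves a residual of -242.8 − (-256.4) = 13.6 m north and -513.5 − (-470.7) = -42.8 m east.
Residual distance = √(13.6² + (-42.8)²) = 44.9 m.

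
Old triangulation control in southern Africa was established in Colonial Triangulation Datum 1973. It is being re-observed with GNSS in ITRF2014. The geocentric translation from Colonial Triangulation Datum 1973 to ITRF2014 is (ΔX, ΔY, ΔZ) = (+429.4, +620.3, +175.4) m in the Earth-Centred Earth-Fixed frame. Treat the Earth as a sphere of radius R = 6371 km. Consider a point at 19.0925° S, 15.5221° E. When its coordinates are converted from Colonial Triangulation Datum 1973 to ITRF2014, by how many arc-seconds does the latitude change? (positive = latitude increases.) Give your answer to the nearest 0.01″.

sin φ = -0.327094, cos φ = 0.944992, sin λ = 0.267610, cos λ = 0.963527.
North component: ΔN = −sin φ cos λ·ΔX − sin φ sin λ·ΔY + cos φ·ΔZ = −(-0.327094)(0.963527)(429.4) − (-0.327094)(0.267610)(620.3) + (0.944992)(175.4) = 355.38 m.
1° of latitude spans πR/180 = 111195 m, so Δφ = 355.38 / 111195 × 3600 = 11.506″.

Δφ = 11.51″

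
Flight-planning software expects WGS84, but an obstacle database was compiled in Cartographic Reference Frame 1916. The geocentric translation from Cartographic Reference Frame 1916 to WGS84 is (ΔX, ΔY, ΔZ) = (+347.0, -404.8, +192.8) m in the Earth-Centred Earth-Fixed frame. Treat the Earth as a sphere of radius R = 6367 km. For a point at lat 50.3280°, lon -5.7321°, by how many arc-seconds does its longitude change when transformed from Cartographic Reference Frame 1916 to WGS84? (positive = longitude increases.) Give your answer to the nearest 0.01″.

sin φ = 0.769712, cos φ = 0.638392, sin λ = -0.099877, cos λ = 0.995000.
East component: ΔE = −sin λ·ΔX + cos λ·ΔY = −(-0.099877)(347.0) + (0.995000)(-404.8) = -368.12 m.
1° of latitude spans πR/180 = 111125 m; at latitude φ, 1° of longitude spans that × cos φ = 70941.4 m, so Δλ = -368.12 / 70941.4 × 3600 = -18.681″.

Δλ = -18.68″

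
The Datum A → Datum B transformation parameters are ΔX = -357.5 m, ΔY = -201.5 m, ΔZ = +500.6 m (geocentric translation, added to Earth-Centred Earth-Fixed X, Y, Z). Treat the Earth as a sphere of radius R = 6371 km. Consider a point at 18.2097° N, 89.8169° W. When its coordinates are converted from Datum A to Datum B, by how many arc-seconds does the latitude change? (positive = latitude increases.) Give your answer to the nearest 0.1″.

Δφ = 13.4″

sin φ = 0.312496, cos φ = 0.949919, sin λ = -0.999995, cos λ = 0.003196.
North component: ΔN = −sin φ cos λ·ΔX − sin φ sin λ·ΔY + cos φ·ΔZ = −(0.312496)(0.003196)(-357.5) − (0.312496)(-0.999995)(-201.5) + (0.949919)(500.6) = 412.92 m.
1° of latitude spans πR/180 = 111195 m, so Δφ = 412.92 / 111195 × 3600 = 13.368″.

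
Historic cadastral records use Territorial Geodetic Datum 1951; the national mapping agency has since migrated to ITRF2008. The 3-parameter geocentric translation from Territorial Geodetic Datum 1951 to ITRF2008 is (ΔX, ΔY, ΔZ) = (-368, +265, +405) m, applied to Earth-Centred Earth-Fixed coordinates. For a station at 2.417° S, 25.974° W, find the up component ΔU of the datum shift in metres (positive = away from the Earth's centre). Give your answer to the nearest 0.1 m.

The local up (radial) axis is (cos φ cos λ, cos φ sin λ, sin φ), giving ΔU = -330.535 − 115.957 − 17.080 = -463.57 m.

ΔU = -463.6 m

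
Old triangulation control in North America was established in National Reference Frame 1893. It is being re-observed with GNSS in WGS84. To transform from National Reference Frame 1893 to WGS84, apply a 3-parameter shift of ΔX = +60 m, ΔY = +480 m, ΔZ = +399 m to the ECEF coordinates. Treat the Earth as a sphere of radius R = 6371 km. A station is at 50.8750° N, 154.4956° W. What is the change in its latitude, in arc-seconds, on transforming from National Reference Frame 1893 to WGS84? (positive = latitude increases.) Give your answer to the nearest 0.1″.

sin φ = 0.775771, cos φ = 0.631014, sin λ = -0.430580, cos λ = -0.902552.
North component: ΔN = −sin φ cos λ·ΔX − sin φ sin λ·ΔY + cos φ·ΔZ = −(0.775771)(-0.902552)(60) − (0.775771)(-0.430580)(480) + (0.631014)(399) = 454.12 m.
1° of latitude spans πR/180 = 111195 m, so Δφ = 454.12 / 111195 × 3600 = 14.702″.

Δφ = 14.7″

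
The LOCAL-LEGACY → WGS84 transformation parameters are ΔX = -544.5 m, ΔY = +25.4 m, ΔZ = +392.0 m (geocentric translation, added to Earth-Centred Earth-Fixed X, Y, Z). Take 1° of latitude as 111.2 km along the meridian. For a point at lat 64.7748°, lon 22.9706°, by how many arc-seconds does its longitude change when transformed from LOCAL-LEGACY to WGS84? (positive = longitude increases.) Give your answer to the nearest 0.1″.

Δλ = 17.9″

sin φ = 0.904640, cos φ = 0.426177, sin λ = 0.390259, cos λ = 0.920705.
East component: ΔE = −sin λ·ΔX + cos λ·ΔY = −(0.390259)(-544.5) + (0.920705)(25.4) = 235.88 m.
1° of latitude spans 111200 m; at latitude φ, 1° of longitude spans that × cos φ = 47390.9 m, so Δλ = 235.88 / 47390.9 × 3600 = 17.919″.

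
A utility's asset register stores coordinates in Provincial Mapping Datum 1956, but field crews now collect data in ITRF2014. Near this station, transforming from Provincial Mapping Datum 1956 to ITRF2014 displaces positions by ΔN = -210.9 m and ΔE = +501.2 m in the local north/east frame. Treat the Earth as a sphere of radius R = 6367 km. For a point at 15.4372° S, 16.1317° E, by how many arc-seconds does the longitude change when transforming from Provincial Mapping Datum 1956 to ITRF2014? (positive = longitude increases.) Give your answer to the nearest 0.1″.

At latitude -15.4372°, cos φ = 0.963923.
One radian of longitude at latitude φ spans R cos φ, so Δλ = ΔE / (R cos φ) = 501.2 / (6367000 × 0.963923) = 8.1665e-05 rad = 16.845″.

Δλ = 16.8″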